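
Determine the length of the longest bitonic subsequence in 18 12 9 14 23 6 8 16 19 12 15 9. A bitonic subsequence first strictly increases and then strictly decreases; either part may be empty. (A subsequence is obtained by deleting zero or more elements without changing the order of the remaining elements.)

6

Let inc[i] be the LIS ending at i and dec[i] the longest strictly decreasing subsequence starting at i. inc = [1, 1, 1, 2, 3, 1, 2, 3, 4, 3, 4, 3], dec = [4, 3, 2, 3, 4, 1, 1, 3, 3, 2, 2, 1].
max_i inc[i]+dec[i]−1 = 6, with one witness 12, 14, 23, 19, 15, 9.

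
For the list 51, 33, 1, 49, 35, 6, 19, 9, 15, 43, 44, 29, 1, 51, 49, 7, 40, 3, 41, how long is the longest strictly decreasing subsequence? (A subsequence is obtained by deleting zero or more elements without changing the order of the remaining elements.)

One longest decreasing subsequence is 51, 49, 35, 19, 9, 7, 3 (positions 1,4,5,7,8,16,18), of length 7; no longer one exists.

7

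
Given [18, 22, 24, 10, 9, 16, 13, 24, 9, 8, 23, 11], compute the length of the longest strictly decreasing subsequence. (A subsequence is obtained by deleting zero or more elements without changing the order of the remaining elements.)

5

Scanning left to right, the best length ending at each element is: 18→1, 22→1, 24→1, 10→2, 9→3, 16→2, 13→3, 24→1, 9→4, 8→5, 23→2, 11→4.
So the longest decreasing subsequence has length 5, e.g. 18, 16, 13, 9, 8.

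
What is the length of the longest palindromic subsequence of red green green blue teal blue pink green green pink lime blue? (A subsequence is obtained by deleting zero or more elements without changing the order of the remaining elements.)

One longest palindromic subsequence is green green blue teal blue green green (positions 2,3,4,5,6,8,9); it reads the same forward and backward, and the interval DP gives dp[1][12] = 7.

7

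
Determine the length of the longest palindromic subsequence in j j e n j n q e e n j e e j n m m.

One longest palindromic subsequence is jejneenjej (positions 2,3,5,6,8,9,10,11,13,14); it reads the same forward and backward, and the interval DP gives dp[1][17] = 10.

10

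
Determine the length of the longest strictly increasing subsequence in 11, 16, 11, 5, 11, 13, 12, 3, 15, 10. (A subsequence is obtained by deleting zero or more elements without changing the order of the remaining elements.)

Scanning left to right, the best length ending at each element is: 11→1, 16→2, 11→1, 5→1, 11→2, 13→3, 12→3, 3→1, 15→4, 10→2.
So the longest increasing subsequence has length 4, e.g. 5, 11, 13, 15.

4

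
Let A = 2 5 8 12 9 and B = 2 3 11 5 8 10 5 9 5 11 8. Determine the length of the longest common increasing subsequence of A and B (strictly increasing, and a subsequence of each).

4

A longest common strictly increasing subsequence is 2, 5, 8, 9 (length 4); it appears in order in both A and B, and no longer such subsequence exists.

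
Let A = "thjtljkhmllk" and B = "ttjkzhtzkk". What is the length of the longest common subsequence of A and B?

6

Backtracking the LCS table gives one alignment: t (A1,B1) → t (A4,B2) → j (A6,B3) → k (A7,B4) → h (A8,B6) → k (A12,B10).
So the longest common subsequence has length 6.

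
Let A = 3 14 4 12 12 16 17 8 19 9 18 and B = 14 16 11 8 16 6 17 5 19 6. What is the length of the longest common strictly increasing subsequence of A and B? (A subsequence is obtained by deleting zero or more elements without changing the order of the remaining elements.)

A longest common strictly increasing subsequence is 14, 16, 17, 19 (length 4); it appears in order in both A and B, and no longer such subsequence exists.

4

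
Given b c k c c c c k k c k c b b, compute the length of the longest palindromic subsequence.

One longest palindromic subsequence is bckccccckcb (positions 1,2,3,4,5,6,7,10,11,12,14); it reads the same forward and backward, and the interval DP gives dp[1][14] = 11.

11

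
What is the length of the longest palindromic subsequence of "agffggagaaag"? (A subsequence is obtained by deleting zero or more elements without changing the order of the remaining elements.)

Using dp[i][j] = 2 + dp[i+1][j−1] if the ends match, else max(dp[i+1][j], dp[i][j−1]):
dp[1][12] = 6. A witness is gaaaag at positions 2,7,9,10,11,12.

6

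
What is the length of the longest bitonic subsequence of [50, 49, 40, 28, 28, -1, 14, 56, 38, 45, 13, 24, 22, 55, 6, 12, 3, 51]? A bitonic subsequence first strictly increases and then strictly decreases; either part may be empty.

8

Let inc[i] be the LIS ending at i and dec[i] the longest strictly decreasing subsequence starting at i. inc = [1, 1, 1, 1, 1, 1, 2, 3, 3, 4, 2, 3, 3, 5, 2, 3, 2, 5], dec = [8, 7, 6, 5, 5, 1, 4, 6, 5, 5, 3, 4, 3, 3, 2, 2, 1, 1].
max_i inc[i]+dec[i]−1 = 8, with one witness 50, 49, 40, 38, 24, 22, 12, 3.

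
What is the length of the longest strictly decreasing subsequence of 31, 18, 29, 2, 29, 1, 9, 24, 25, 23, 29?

Let dp[i] be the longest decreasing subsequence ending at position i. Then dp = [1, 2, 2, 3, 2, 4, 3, 3, 3, 4, 2].
The maximum is 4; one witness is 31, 18, 2, 1 at positions 1,2,4,6.

4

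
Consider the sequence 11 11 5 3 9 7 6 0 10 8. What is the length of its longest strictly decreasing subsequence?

Let dp[i] be the longest decreasing subsequence ending at position i. Then dp = [1, 1, 2, 3, 2, 3, 4, 5, 2, 3].
The maximum is 5; one witness is 11, 9, 7, 6, 0 at positions 1,5,6,7,8.

5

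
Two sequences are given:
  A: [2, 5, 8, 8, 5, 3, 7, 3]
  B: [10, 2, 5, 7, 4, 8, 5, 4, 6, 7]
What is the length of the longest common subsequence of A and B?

A longest common subsequence is 2, 5, 8, 5, 7 (length 5); the LCS DP confirms no longer common subsequence exists.

5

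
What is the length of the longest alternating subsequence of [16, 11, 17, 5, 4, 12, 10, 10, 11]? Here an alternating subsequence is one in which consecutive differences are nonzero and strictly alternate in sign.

Track the best alternating length ending on an up-step vs a down-step at each position: up/down = 1/1, 1/2, 3/1, 1/4, 1/4, 5/4, 5/6, 5/6, 7/6.
The maximum over both is 7; one such subsequence is 16, 11, 17, 5, 12, 10, 11.

7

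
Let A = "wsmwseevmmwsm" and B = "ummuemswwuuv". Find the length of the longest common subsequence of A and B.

A longest common subsequence is memw (length 4); the LCS DP confirms no longer common subsequence exists.

4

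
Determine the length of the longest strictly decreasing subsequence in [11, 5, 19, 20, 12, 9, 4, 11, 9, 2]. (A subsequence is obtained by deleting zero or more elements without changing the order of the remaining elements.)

Let dp[i] be the longest decreasing subsequence ending at position i. Then dp = [1, 2, 1, 1, 2, 3, 4, 3, 4, 5].
The maximum is 5; one witness is 19, 12, 9, 4, 2 at positions 3,5,6,7,10.

5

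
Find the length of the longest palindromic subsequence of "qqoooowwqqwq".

8

Using dp[i][j] = 2 + dp[i+1][j−1] if the ends match, else max(dp[i+1][j], dp[i][j−1]):
dp[1][12] = 8. A witness is qqooooqq at positions 1,2,3,4,5,6,10,12.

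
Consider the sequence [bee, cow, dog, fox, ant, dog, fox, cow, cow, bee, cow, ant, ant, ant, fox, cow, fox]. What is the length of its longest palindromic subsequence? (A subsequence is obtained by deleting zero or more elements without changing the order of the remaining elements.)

9

One longest palindromic subsequence is cow fox ant cow bee cow ant fox cow (positions 2,4,5,9,10,11,14,15,16); it reads the same forward and backward, and the interval DP gives dp[1][17] = 9.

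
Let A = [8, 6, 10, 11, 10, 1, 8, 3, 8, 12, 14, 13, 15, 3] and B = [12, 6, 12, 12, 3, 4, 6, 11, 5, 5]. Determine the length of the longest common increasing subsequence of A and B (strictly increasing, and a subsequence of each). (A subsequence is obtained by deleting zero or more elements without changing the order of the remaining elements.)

For each value that appears in both, track the longest common increasing run ending there.
The best achievable length is 2; one witness is 6, 12 (A-positions 2,10, B-positions 2,3).

2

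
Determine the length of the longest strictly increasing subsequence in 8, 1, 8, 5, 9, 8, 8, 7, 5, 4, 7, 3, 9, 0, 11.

5

Let dp[i] be the longest increasing subsequence ending at position i. Then dp = [1, 1, 2, 2, 3, 3, 3, 3, 2, 2, 3, 2, 4, 1, 5].
The maximum is 5; one witness is 1, 5, 8, 9, 11 at positions 2,4,6,13,15.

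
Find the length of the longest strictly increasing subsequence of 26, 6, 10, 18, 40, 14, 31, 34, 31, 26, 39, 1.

One longest increasing subsequence is 6, 10, 18, 31, 34, 39 (positions 2,3,4,7,8,11), of length 6; no longer one exists.

6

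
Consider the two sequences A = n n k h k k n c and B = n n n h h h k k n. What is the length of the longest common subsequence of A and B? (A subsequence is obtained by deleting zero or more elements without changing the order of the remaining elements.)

Backtracking the LCS table gives one alignment: n (A1,B2) → n (A2,B3) → h (A4,B6) → k (A5,B7) → k (A6,B8) → n (A7,B9).
So the longest common subsequence has length 6.

6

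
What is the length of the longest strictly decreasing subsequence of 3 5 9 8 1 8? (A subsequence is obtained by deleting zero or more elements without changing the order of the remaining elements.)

3

Let dp[i] be the longest decreasing subsequence ending at position i. Then dp = [1, 1, 1, 2, 3, 2].
The maximum is 3; one witness is 9, 8, 1 at positions 3,4,5.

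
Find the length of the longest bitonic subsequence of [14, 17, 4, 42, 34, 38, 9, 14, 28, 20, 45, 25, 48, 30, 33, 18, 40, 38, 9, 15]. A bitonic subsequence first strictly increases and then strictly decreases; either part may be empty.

One longest bitonic subsequence is 4, 9, 14, 20, 25, 30, 33, 40, 38, 15 (positions 3,7,8,10,12,14,15,17,18,20): it rises to 40 then falls. Length 10 is optimal.

10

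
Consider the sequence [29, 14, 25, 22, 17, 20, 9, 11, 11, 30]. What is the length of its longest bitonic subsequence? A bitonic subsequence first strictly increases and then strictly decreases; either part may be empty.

5

One longest bitonic subsequence is 29, 25, 22, 20, 11 (positions 1,3,4,6,9): it rises to 29 then falls. Length 5 is optimal.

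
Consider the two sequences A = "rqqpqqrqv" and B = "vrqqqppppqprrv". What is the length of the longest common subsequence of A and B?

A longest common subsequence is rqqpqrv (length 7); the LCS DP confirms no longer common subsequence exists.

7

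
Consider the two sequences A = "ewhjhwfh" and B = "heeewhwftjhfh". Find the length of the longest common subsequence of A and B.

Backtracking the LCS table gives one alignment: e (A1,B4) → w (A2,B5) → h (A3,B6) → j (A4,B10) → h (A5,B11) → f (A7,B12) → h (A8,B13).
So the longest common subsequence has length 7.

7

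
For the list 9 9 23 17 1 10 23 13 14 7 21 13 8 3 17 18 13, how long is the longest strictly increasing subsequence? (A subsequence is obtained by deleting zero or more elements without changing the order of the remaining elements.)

6

Let dp[i] be the longest increasing subsequence ending at position i. Then dp = [1, 1, 2, 2, 1, 2, 3, 3, 4, 2, 5, 3, 3, 2, 5, 6, 4].
The maximum is 6; one witness is 9, 10, 13, 14, 17, 18 at positions 1,6,8,9,15,16.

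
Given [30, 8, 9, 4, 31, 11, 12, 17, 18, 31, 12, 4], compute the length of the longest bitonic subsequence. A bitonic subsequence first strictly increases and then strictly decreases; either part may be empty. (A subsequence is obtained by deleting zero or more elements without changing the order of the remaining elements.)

Let inc[i] be the LIS ending at i and dec[i] the longest strictly decreasing subsequence starting at i. inc = [1, 1, 2, 1, 3, 3, 4, 5, 6, 7, 4, 1], dec = [4, 2, 2, 1, 4, 2, 2, 3, 3, 3, 2, 1].
max_i inc[i]+dec[i]−1 = 9, with one witness 8, 9, 11, 12, 17, 18, 31, 12, 4.

9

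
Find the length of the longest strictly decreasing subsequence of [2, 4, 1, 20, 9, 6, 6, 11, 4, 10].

Let dp[i] be the longest decreasing subsequence ending at position i. Then dp = [1, 1, 2, 1, 2, 3, 3, 2, 4, 3].
The maximum is 4; one witness is 20, 9, 6, 4 at positions 4,5,6,9.

4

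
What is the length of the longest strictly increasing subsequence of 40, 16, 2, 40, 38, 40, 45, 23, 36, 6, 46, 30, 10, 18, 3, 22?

5

One longest increasing subsequence is 16, 38, 40, 45, 46 (positions 2,5,6,7,11), of length 5; no longer one exists.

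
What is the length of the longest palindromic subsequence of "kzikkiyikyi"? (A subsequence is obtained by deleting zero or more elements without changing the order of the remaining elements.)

One longest palindromic subsequence is ikiyiki (positions 3,5,6,7,8,9,11); it reads the same forward and backward, and the interval DP gives dp[1][11] = 7.

7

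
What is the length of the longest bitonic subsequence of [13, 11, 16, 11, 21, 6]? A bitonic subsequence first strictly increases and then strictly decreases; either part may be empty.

4

One longest bitonic subsequence is 13, 16, 11, 6 (positions 1,3,4,6): it rises to 16 then falls. Length 4 is optimal.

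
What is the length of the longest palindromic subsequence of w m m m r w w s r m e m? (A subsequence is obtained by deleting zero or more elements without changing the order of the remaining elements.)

Using dp[i][j] = 2 + dp[i+1][j−1] if the ends match, else max(dp[i+1][j], dp[i][j−1]):
dp[1][12] = 8. A witness is mmrwwrmm at positions 2,4,5,6,7,9,10,12.

8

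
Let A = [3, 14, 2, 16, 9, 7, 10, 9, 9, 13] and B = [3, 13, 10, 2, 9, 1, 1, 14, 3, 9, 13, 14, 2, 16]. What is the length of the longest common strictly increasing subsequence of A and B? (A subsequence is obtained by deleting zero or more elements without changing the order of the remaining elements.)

A longest common strictly increasing subsequence is 3, 10, 13 (length 3); it appears in order in both A and B, and no longer such subsequence exists.

3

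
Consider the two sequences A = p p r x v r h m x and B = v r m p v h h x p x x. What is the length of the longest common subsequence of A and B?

Backtracking the LCS table gives one alignment: p (A1,B4) → p (A2,B9) → x (A4,B10) → x (A9,B11).
So the longest common subsequence has length 4.

4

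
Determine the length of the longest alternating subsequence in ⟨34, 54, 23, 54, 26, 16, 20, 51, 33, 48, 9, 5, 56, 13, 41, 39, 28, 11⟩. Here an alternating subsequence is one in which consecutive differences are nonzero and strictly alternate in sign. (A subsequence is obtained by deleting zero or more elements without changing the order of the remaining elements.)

13

Track the best alternating length ending on an up-step vs a down-step at each position: up/down = 1/1, 2/1, 1/3, 4/1, 4/5, 1/5, 6/5, 6/5, 6/7, 8/7, 1/9, 1/9, 10/1, 10/11, 12/11, 12/13, 12/13, 10/13.
The maximum over both is 13; one such subsequence is 34, 54, 23, 54, 26, 51, 33, 48, 9, 56, 13, 41, 39.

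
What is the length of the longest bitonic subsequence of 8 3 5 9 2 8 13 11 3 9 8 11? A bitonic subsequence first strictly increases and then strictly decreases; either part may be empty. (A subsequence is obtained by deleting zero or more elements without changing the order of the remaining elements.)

One longest bitonic subsequence is 3, 5, 9, 13, 11, 9, 8 (positions 2,3,4,7,8,10,11): it rises to 13 then falls. Length 7 is optimal.

7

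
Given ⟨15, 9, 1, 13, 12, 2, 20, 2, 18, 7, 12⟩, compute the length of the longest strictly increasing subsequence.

Let dp[i] be the longest increasing subsequence ending at position i. Then dp = [1, 1, 1, 2, 2, 2, 3, 2, 3, 3, 4].
The maximum is 4; one witness is 1, 2, 7, 12 at positions 3,6,10,11.

4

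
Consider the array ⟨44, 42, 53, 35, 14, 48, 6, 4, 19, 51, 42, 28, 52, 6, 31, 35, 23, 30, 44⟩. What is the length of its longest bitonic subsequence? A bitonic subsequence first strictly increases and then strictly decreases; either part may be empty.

Let inc[i] be the LIS ending at i and dec[i] the longest strictly decreasing subsequence starting at i. inc = [1, 1, 2, 1, 1, 2, 1, 1, 2, 3, 3, 3, 4, 2, 4, 5, 3, 4, 6], dec = [6, 5, 5, 4, 3, 4, 2, 1, 2, 4, 3, 2, 3, 1, 2, 2, 1, 1, 1].
max_i inc[i]+dec[i]−1 = 6, with one witness 44, 42, 35, 14, 6, 4.

6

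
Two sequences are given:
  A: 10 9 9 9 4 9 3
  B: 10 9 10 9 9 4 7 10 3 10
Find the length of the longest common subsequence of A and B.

6

A longest common subsequence is 10, 9, 9, 9, 4, 3 (length 6); the LCS DP confirms no longer common subsequence exists.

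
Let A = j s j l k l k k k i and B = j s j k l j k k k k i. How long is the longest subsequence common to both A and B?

A longest common subsequence is jsjlkkkki (length 9); the LCS DP confirms no longer common subsequence exists.

9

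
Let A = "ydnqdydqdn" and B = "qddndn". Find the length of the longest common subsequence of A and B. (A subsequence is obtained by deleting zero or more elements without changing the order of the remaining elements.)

Backtracking the LCS table gives one alignment: q (A4,B1) → d (A5,B2) → d (A7,B3) → d (A9,B5) → n (A10,B6).
So the longest common subsequence has length 5.

5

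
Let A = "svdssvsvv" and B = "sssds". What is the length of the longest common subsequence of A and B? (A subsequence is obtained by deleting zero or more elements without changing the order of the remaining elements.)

4

A longest common subsequence is ssss (length 4); the LCS DP confirms no longer common subsequence exists.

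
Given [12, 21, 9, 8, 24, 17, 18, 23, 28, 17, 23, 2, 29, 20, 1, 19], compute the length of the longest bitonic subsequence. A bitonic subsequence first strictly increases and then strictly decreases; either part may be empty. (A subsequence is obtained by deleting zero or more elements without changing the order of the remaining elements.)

8

Let inc[i] be the LIS ending at i and dec[i] the longest strictly decreasing subsequence starting at i. inc = [1, 2, 1, 1, 3, 2, 3, 4, 5, 2, 4, 1, 6, 4, 1, 4], dec = [5, 5, 4, 3, 5, 3, 4, 4, 4, 3, 3, 2, 3, 2, 1, 1].
max_i inc[i]+dec[i]−1 = 8, with one witness 12, 17, 18, 23, 28, 23, 20, 19.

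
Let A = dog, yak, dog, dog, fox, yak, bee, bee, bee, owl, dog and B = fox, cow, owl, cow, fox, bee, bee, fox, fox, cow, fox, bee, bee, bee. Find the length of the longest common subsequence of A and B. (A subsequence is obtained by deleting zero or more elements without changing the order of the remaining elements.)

4

Backtracking the LCS table gives one alignment: fox (A5,B11) → bee (A7,B12) → bee (A8,B13) → bee (A9,B14).
So the longest common subsequence has length 4.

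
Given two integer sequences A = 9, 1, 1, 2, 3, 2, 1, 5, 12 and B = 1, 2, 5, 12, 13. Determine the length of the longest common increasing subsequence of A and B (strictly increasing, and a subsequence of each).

A longest common strictly increasing subsequence is 1, 2, 5, 12 (length 4); it appears in order in both A and B, and no longer such subsequence exists.

4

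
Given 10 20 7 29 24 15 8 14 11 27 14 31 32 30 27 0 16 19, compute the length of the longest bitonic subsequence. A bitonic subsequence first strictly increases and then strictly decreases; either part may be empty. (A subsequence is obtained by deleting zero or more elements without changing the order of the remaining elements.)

Let inc[i] be the LIS ending at i and dec[i] the longest strictly decreasing subsequence starting at i. inc = [1, 2, 1, 3, 3, 2, 2, 3, 3, 4, 4, 5, 6, 5, 5, 1, 5, 6], dec = [3, 5, 2, 6, 5, 4, 2, 3, 2, 3, 2, 4, 4, 3, 2, 1, 1, 1].
max_i inc[i]+dec[i]−1 = 9, with one witness 10, 20, 24, 27, 31, 32, 30, 27, 19.

9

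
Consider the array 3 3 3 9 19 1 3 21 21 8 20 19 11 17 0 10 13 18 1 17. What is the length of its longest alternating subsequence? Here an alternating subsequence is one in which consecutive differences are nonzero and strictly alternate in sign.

Track the best alternating length ending on an up-step vs a down-step at each position: up/down = 1/1, 1/1, 1/1, 2/1, 2/1, 1/3, 4/3, 4/1, 4/1, 4/5, 6/5, 6/7, 6/7, 8/7, 1/9, 10/9, 10/9, 10/7, 10/11, 12/11.
The maximum over both is 12; one such subsequence is 3, 9, 1, 21, 8, 20, 11, 17, 0, 10, 1, 17.

12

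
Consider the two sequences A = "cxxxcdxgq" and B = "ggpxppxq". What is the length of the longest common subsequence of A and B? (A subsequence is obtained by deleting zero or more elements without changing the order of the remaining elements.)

3

A longest common subsequence is xxq (length 3); the LCS DP confirms no longer common subsequence exists.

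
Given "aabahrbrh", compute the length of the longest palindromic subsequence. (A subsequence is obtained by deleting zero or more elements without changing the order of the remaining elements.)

5

One longest palindromic subsequence is hrbrh (positions 5,6,7,8,9); it reads the same forward and backward, and the interval DP gives dp[1][9] = 5.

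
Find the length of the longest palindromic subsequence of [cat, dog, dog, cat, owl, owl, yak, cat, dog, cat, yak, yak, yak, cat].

Using dp[i][j] = 2 + dp[i+1][j−1] if the ends match, else max(dp[i+1][j], dp[i][j−1]):
dp[1][14] = 8. A witness is cat dog cat owl owl cat dog cat at positions 1,3,4,5,6,8,9,14.

8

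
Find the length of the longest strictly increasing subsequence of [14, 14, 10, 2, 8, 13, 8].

3

One longest increasing subsequence is 2, 8, 13 (positions 4,5,6), of length 3; no longer one exists.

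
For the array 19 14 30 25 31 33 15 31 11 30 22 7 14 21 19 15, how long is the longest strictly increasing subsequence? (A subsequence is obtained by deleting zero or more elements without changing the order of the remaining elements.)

4

Scanning left to right, the best length ending at each element is: 19→1, 14→1, 30→2, 25→2, 31→3, 33→4, 15→2, 31→3, 11→1, 30→3, 22→3, 7→1, 14→2, 21→3, 19→3, 15→3.
So the longest increasing subsequence has length 4, e.g. 19, 30, 31, 33.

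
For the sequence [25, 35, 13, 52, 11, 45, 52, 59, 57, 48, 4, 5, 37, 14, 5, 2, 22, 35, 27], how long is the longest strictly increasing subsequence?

5

Scanning left to right, the best length ending at each element is: 25→1, 35→2, 13→1, 52→3, 11→1, 45→3, 52→4, 59→5, 57→5, 48→4, 4→1, 5→2, 37→3, 14→3, 5→2, 2→1, 22→4, 35→5, 27→5.
So the longest increasing subsequence has length 5, e.g. 25, 35, 45, 52, 59.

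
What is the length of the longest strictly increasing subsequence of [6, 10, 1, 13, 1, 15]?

Let dp[i] be the longest increasing subsequence ending at position i. Then dp = [1, 2, 1, 3, 1, 4].
The maximum is 4; one witness is 6, 10, 13, 15 at positions 1,2,4,6.

4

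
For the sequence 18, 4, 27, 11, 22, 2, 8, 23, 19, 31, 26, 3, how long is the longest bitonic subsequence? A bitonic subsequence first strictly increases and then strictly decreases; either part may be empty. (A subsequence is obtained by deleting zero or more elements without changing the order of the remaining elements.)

7

Let inc[i] be the LIS ending at i and dec[i] the longest strictly decreasing subsequence starting at i. inc = [1, 1, 2, 2, 3, 1, 2, 4, 3, 5, 5, 2], dec = [4, 2, 4, 3, 3, 1, 2, 3, 2, 3, 2, 1].
max_i inc[i]+dec[i]−1 = 7, with one witness 4, 11, 22, 23, 31, 26, 3.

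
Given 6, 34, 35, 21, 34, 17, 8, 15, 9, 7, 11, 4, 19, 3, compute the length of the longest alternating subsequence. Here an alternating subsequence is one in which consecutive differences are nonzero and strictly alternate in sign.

11

Track the best alternating length ending on an up-step vs a down-step at each position: up/down = 1/1, 2/1, 2/1, 2/3, 4/3, 2/5, 2/5, 6/5, 6/7, 2/7, 8/7, 1/9, 10/5, 1/11.
The maximum over both is 11; one such subsequence is 6, 34, 21, 34, 8, 15, 9, 11, 4, 19, 3.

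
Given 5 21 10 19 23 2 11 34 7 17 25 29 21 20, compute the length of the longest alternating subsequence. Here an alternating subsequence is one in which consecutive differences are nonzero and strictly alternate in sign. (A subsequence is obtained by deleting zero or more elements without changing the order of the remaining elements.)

9

Track the best alternating length ending on an up-step vs a down-step at each position: up/down = 1/1, 2/1, 2/3, 4/3, 4/1, 1/5, 6/5, 6/1, 6/7, 8/7, 8/7, 8/7, 8/9, 8/9.
The maximum over both is 9; one such subsequence is 5, 21, 10, 19, 2, 11, 7, 25, 21.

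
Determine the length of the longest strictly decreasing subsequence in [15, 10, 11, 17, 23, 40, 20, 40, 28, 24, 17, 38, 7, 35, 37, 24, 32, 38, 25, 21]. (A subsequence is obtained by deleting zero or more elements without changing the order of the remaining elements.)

One longest decreasing subsequence is 40, 38, 35, 32, 25, 21 (positions 6,12,14,17,19,20), of length 6; no longer one exists.

6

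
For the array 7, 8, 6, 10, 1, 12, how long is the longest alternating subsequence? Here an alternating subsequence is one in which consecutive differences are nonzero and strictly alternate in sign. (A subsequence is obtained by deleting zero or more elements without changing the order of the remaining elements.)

A longest alternating subsequence is 7, 8, 6, 10, 1, 12 (positions 1,2,3,4,5,6); its 5 consecutive differences strictly alternate in sign, and length 6 is optimal.

6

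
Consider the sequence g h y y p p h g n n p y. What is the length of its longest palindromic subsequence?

One longest palindromic subsequence is ypnnpy (positions 3,5,9,10,11,12); it reads the same forward and backward, and the interval DP gives dp[1][12] = 6.

6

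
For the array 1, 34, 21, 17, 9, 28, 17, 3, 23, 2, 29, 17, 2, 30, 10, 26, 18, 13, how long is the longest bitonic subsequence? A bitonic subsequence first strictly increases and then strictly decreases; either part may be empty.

9

One longest bitonic subsequence is 1, 9, 17, 23, 29, 30, 26, 18, 13 (positions 1,5,7,9,11,14,16,17,18): it rises to 30 then falls. Length 9 is optimal.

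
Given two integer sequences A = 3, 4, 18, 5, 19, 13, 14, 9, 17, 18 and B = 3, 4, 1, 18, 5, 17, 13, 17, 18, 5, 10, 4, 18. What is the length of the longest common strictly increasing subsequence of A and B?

A longest common strictly increasing subsequence is 3, 4, 5, 13, 17, 18 (length 6); it appears in order in both A and B, and no longer such subsequence exists.

6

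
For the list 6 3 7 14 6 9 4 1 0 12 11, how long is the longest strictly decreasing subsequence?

Scanning left to right, the best length ending at each element is: 6→1, 3→2, 7→1, 14→1, 6→2, 9→2, 4→3, 1→4, 0→5, 12→2, 11→3.
So the longest decreasing subsequence has length 5, e.g. 7, 6, 4, 1, 0.

5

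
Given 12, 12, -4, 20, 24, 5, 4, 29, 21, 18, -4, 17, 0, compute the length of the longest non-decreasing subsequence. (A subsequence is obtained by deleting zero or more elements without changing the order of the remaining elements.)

5

Let dp[i] be the longest non-decreasing subsequence ending at position i. Then dp = [1, 2, 1, 3, 4, 2, 2, 5, 4, 3, 2, 3, 3].
The maximum is 5; one witness is 12, 12, 20, 24, 29 at positions 1,2,4,5,8.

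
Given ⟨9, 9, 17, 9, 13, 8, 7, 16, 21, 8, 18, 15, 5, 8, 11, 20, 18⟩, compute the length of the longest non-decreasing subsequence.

Scanning left to right, the best length ending at each element is: 9→1, 9→2, 17→3, 9→3, 13→4, 8→1, 7→1, 16→5, 21→6, 8→2, 18→6, 15→5, 5→1, 8→3, 11→4, 20→7, 18→7.
So the longest non-decreasing subsequence has length 7, e.g. 9, 9, 9, 13, 16, 18, 20.

7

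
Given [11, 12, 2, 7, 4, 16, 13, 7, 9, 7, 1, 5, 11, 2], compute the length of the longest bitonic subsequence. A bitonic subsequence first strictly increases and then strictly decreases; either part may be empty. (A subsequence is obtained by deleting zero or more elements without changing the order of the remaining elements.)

8

One longest bitonic subsequence is 11, 12, 16, 13, 9, 7, 5, 2 (positions 1,2,6,7,9,10,12,14): it rises to 16 then falls. Length 8 is optimal.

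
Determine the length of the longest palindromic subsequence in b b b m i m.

One longest palindromic subsequence is mim (positions 4,5,6); it reads the same forward and backward, and the interval DP gives dp[1][6] = 3.

3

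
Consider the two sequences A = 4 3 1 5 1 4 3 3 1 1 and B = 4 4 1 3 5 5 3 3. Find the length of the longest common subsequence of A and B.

5

A longest common subsequence is 4, 3, 5, 3, 3 (length 5); the LCS DP confirms no longer common subsequence exists.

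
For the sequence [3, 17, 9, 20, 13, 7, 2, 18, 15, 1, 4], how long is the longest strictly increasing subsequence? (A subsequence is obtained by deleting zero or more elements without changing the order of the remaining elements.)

4

One longest increasing subsequence is 3, 9, 13, 18 (positions 1,3,5,8), of length 4; no longer one exists.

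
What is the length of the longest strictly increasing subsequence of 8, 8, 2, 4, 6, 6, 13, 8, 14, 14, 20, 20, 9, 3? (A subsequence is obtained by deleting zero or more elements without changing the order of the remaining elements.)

Let dp[i] be the longest increasing subsequence ending at position i. Then dp = [1, 1, 1, 2, 3, 3, 4, 4, 5, 5, 6, 6, 5, 2].
The maximum is 6; one witness is 2, 4, 6, 13, 14, 20 at positions 3,4,5,7,9,11.

6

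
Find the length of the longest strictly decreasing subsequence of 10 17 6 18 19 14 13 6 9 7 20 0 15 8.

6

One longest decreasing subsequence is 17, 14, 13, 9, 7, 0 (positions 2,6,7,9,10,12), of length 6; no longer one exists.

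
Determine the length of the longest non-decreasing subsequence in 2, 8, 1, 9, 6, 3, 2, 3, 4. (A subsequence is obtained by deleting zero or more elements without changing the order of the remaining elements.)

4

Scanning left to right, the best length ending at each element is: 2→1, 8→2, 1→1, 9→3, 6→2, 3→2, 2→2, 3→3, 4→4.
So the longest non-decreasing subsequence has length 4, e.g. 2, 3, 3, 4.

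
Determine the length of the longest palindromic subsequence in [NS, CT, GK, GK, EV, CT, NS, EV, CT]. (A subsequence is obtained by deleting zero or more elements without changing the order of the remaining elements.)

Using dp[i][j] = 2 + dp[i+1][j−1] if the ends match, else max(dp[i+1][j], dp[i][j−1]):
dp[1][9] = 6. A witness is NS CT GK GK CT NS at positions 1,2,3,4,6,7.

6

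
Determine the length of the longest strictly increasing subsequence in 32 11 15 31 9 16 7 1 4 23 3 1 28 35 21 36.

7

Scanning left to right, the best length ending at each element is: 32→1, 11→1, 15→2, 31→3, 9→1, 16→3, 7→1, 1→1, 4→2, 23→4, 3→2, 1→1, 28→5, 35→6, 21→4, 36→7.
So the longest increasing subsequence has length 7, e.g. 11, 15, 16, 23, 28, 35, 36.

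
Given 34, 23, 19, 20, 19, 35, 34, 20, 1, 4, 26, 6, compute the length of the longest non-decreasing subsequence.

One longest non-decreasing subsequence is 19, 20, 20, 26 (positions 3,4,8,11), of length 4; no longer one exists.

4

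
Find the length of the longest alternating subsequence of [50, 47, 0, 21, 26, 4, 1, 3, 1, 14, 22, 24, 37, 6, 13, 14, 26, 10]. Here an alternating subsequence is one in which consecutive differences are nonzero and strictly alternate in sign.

Track the best alternating length ending on an up-step vs a down-step at each position: up/down = 1/1, 1/2, 1/2, 3/2, 3/2, 3/4, 3/4, 5/4, 3/6, 7/4, 7/4, 7/4, 7/2, 7/8, 9/8, 9/8, 9/8, 9/10.
The maximum over both is 10; one such subsequence is 50, 0, 21, 1, 3, 1, 14, 6, 13, 10.

10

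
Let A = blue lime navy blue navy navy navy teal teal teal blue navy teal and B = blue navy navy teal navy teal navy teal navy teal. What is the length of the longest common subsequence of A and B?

A longest common subsequence is blue, navy, navy, navy, navy, teal, navy, teal (length 8); the LCS DP confirms no longer common subsequence exists.

8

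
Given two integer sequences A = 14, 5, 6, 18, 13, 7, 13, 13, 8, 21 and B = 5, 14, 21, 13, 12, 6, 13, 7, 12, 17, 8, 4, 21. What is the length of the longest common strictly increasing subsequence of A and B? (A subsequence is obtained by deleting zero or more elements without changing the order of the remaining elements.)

5

For each value that appears in both, track the longest common increasing run ending there.
The best achievable length is 5; one witness is 5, 6, 7, 8, 21 (A-positions 2,3,6,9,10, B-positions 1,6,8,11,13).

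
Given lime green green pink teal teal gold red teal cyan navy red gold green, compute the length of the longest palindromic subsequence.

7

Using dp[i][j] = 2 + dp[i+1][j−1] if the ends match, else max(dp[i+1][j], dp[i][j−1]):
dp[1][14] = 7. A witness is green gold red navy red gold green at positions 2,7,8,11,12,13,14.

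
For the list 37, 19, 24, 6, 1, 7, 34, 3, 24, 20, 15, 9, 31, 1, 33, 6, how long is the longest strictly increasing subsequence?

One longest increasing subsequence is 6, 7, 24, 31, 33 (positions 4,6,9,13,15), of length 5; no longer one exists.

5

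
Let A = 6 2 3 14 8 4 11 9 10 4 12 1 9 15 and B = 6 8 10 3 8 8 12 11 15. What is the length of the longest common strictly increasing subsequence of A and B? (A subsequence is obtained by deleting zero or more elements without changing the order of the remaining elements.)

A longest common strictly increasing subsequence is 6, 8, 10, 12, 15 (length 5); it appears in order in both A and B, and no longer such subsequence exists.

5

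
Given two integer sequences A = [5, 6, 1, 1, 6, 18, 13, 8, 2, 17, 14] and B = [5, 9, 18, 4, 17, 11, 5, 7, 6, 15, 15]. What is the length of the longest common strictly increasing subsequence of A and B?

2

For each value that appears in both, track the longest common increasing run ending there.
The best achievable length is 2; one witness is 5, 18 (A-positions 1,6, B-positions 1,3).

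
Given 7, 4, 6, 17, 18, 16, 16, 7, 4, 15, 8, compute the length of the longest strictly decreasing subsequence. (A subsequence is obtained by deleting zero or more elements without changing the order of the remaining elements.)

4

Let dp[i] be the longest decreasing subsequence ending at position i. Then dp = [1, 2, 2, 1, 1, 2, 2, 3, 4, 3, 4].
The maximum is 4; one witness is 17, 16, 7, 4 at positions 4,6,8,9.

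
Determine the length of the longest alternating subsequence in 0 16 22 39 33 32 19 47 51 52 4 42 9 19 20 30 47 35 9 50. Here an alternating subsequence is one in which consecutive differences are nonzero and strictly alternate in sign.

10

A longest alternating subsequence is 0, 39, 33, 47, 4, 42, 9, 47, 35, 50 (positions 1,4,5,8,11,12,13,17,18,20); its 9 consecutive differences strictly alternate in sign, and length 10 is optimal.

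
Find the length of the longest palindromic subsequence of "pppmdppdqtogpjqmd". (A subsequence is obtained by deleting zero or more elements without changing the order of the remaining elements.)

One longest palindromic subsequence is pppdppp (positions 1,2,3,5,6,7,13); it reads the same forward and backward, and the interval DP gives dp[1][17] = 7.

7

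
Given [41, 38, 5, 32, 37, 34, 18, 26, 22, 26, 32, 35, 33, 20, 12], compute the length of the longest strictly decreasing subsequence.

One longest decreasing subsequence is 41, 38, 37, 34, 26, 22, 20, 12 (positions 1,2,5,6,8,9,14,15), of length 8; no longer one exists.

8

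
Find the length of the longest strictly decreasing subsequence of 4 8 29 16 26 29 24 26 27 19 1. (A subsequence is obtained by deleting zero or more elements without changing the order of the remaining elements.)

Let dp[i] be the longest decreasing subsequence ending at position i. Then dp = [1, 1, 1, 2, 2, 1, 3, 2, 2, 4, 5].
The maximum is 5; one witness is 29, 26, 24, 19, 1 at positions 3,5,7,10,11.

5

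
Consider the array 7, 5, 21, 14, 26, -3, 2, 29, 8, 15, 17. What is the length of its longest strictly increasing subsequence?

Scanning left to right, the best length ending at each element is: 7→1, 5→1, 21→2, 14→2, 26→3, -3→1, 2→2, 29→4, 8→3, 15→4, 17→5.
So the longest increasing subsequence has length 5, e.g. -3, 2, 8, 15, 17.

5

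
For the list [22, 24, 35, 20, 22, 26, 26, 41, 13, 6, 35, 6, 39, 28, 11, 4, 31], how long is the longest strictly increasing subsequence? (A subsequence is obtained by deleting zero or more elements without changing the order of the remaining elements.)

Let dp[i] be the longest increasing subsequence ending at position i. Then dp = [1, 2, 3, 1, 2, 3, 3, 4, 1, 1, 4, 1, 5, 4, 2, 1, 5].
The maximum is 5; one witness is 22, 24, 26, 35, 39 at positions 1,2,6,11,13.

5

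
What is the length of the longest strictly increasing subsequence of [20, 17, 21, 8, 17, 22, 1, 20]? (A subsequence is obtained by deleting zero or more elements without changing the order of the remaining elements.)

Scanning left to right, the best length ending at each element is: 20→1, 17→1, 21→2, 8→1, 17→2, 22→3, 1→1, 20→3.
So the longest increasing subsequence has length 3, e.g. 20, 21, 22.

3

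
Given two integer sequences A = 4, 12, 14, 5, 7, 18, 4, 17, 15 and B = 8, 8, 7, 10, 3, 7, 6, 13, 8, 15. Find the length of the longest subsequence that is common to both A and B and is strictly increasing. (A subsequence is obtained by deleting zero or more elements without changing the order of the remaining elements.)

A longest common strictly increasing subsequence is 7, 15 (length 2); it appears in order in both A and B, and no longer such subsequence exists.

2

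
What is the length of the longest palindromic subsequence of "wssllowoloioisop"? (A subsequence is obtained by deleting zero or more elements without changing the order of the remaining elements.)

One longest palindromic subsequence is sooloos (positions 3,6,8,9,10,12,14); it reads the same forward and backward, and the interval DP gives dp[1][16] = 7.

7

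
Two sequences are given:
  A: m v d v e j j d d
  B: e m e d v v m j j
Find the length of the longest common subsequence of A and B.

5

Backtracking the LCS table gives one alignment: m (A1,B2) → v (A2,B5) → v (A4,B6) → j (A6,B8) → j (A7,B9).
So the longest common subsequence has length 5.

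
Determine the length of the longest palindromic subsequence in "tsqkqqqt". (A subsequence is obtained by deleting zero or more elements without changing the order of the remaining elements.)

Using dp[i][j] = 2 + dp[i+1][j−1] if the ends match, else max(dp[i+1][j], dp[i][j−1]):
dp[1][8] = 6. A witness is tqqqqt at positions 1,3,5,6,7,8.

6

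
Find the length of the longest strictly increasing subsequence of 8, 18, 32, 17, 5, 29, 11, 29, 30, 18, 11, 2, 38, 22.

5

Scanning left to right, the best length ending at each element is: 8→1, 18→2, 32→3, 17→2, 5→1, 29→3, 11→2, 29→3, 30→4, 18→3, 11→2, 2→1, 38→5, 22→4.
So the longest increasing subsequence has length 5, e.g. 8, 18, 29, 30, 38.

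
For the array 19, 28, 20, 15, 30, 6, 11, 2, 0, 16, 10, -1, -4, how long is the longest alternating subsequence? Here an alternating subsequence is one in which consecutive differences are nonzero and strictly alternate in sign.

Track the best alternating length ending on an up-step vs a down-step at each position: up/down = 1/1, 2/1, 2/3, 1/3, 4/1, 1/5, 6/5, 1/7, 1/7, 8/5, 8/9, 1/9, 1/9.
The maximum over both is 9; one such subsequence is 19, 28, 20, 30, 6, 11, 2, 16, 10.

9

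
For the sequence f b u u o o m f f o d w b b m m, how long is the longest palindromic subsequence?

6

One longest palindromic subsequence is boffob (positions 2,6,8,9,10,14); it reads the same forward and backward, and the interval DP gives dp[1][16] = 6.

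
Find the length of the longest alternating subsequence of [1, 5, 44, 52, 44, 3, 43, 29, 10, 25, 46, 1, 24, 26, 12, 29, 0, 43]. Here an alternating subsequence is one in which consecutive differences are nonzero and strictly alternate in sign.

12

A longest alternating subsequence is 1, 5, 3, 43, 10, 25, 1, 24, 12, 29, 0, 43 (positions 1,2,6,7,9,10,12,13,15,16,17,18); its 11 consecutive differences strictly alternate in sign, and length 12 is optimal.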